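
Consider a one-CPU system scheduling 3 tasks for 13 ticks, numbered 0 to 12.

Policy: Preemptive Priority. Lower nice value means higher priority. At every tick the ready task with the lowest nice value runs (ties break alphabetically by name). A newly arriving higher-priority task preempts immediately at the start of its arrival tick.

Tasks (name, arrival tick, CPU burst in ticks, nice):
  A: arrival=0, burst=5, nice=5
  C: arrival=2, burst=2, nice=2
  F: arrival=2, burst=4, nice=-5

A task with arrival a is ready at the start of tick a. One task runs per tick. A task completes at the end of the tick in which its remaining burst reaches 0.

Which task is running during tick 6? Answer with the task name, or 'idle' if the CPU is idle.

running at tick 6 = C

t=0: ready={A} → run A
t=1: ready={A} → run A
t=2: ready={A,C,F} → run F
t=3: ready={A,C,F} → run F
t=4: ready={A,C,F} → run F
t=5: ready={A,C,F} → run F
t=6: ready={A,C} → run C
t=7: ready={A,C} → run C
t=8: ready={A} → run A
t=9: ready={A} → run A
t=10: ready={A} → run A
t=11: (idle)
t=12: (idle)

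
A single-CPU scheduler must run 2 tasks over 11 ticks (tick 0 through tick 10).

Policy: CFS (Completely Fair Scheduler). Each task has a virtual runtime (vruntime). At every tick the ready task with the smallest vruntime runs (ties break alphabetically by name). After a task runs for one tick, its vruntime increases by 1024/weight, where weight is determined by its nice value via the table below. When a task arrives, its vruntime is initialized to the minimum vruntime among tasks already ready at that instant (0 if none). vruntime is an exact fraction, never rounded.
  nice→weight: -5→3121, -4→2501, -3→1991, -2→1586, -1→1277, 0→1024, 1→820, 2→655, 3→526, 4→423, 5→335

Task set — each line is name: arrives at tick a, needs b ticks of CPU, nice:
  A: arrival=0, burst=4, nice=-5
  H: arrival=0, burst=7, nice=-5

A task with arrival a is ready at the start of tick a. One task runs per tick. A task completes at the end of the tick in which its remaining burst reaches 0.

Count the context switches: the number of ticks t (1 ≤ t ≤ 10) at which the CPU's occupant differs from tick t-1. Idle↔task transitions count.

t=0: vr[A=0 H=0] → run A
t=1: vr[A=1024/3121 H=0] → run H
t=2: vr[A=1024/3121 H=1024/3121] → run A
t=3: vr[A=2048/3121 H=1024/3121] → run H
t=4: vr[A=2048/3121 H=2048/3121] → run A
t=5: vr[A=3072/3121 H=2048/3121] → run H
t=6: vr[A=3072/3121 H=3072/3121] → run A
t=7: vr[H=3072/3121] → run H
t=8: vr[H=4096/3121] → run H
t=9: vr[H=5120/3121] → run H
t=10: vr[H=6144/3121] → run H

context switches = 7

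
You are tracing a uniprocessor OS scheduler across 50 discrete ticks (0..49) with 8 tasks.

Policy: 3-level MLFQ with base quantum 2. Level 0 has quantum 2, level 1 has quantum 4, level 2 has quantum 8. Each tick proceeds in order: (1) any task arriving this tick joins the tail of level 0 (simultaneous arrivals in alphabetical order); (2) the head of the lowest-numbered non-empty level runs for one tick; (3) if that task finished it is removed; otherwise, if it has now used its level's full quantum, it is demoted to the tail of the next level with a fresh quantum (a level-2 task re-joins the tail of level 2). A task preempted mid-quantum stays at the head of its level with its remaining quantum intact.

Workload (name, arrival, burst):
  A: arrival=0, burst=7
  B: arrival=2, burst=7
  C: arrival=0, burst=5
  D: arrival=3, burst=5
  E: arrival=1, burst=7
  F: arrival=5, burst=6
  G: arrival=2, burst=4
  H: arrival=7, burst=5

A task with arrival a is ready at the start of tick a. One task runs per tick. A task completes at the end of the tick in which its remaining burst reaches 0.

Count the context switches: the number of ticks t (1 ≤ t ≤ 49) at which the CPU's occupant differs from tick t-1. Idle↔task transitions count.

context switches = 19

t=0: L0/L1/L2 = AC/-/- → run A
t=1: L0/L1/L2 = ACE/-/- → run A
t=2: L0/L1/L2 = CEBG/A/- → run C
t=3: L0/L1/L2 = CEBGD/A/- → run C
t=4: L0/L1/L2 = EBGD/AC/- → run E
t=5: L0/L1/L2 = EBGDF/AC/- → run E
t=6: L0/L1/L2 = BGDF/ACE/- → run B
t=7: L0/L1/L2 = BGDFH/ACE/- → run B
t=8: L0/L1/L2 = GDFH/ACEB/- → run G
t=9: L0/L1/L2 = GDFH/ACEB/- → run G
t=10: L0/L1/L2 = DFH/ACEBG/- → run D
t=11: L0/L1/L2 = DFH/ACEBG/- → run D
t=12: L0/L1/L2 = FH/ACEBGD/- → run F
t=13: L0/L1/L2 = FH/ACEBGD/- → run F
t=14: L0/L1/L2 = H/ACEBGDF/- → run H
t=15: L0/L1/L2 = H/ACEBGDF/- → run H
t=16: L0/L1/L2 = -/ACEBGDFH/- → run A
t=17: L0/L1/L2 = -/ACEBGDFH/- → run A
t=18: L0/L1/L2 = -/ACEBGDFH/- → run A
t=19: L0/L1/L2 = -/ACEBGDFH/- → run A
t=20: L0/L1/L2 = -/CEBGDFH/A → run C
t=21: L0/L1/L2 = -/CEBGDFH/A → run C
t=22: L0/L1/L2 = -/CEBGDFH/A → run C
t=23: L0/L1/L2 = -/EBGDFH/A → run E
t=24: L0/L1/L2 = -/EBGDFH/A → run E
t=25: L0/L1/L2 = -/EBGDFH/A → run E
t=26: L0/L1/L2 = -/EBGDFH/A → run E
t=27: L0/L1/L2 = -/BGDFH/AE → run B
t=28: L0/L1/L2 = -/BGDFH/AE → run B
t=29: L0/L1/L2 = -/BGDFH/AE → run B
t=30: L0/L1/L2 = -/BGDFH/AE → run B
t=31: L0/L1/L2 = -/GDFH/AEB → run G
t=32: L0/L1/L2 = -/GDFH/AEB → run G
t=33: L0/L1/L2 = -/DFH/AEB → run D
t=34: L0/L1/L2 = -/DFH/AEB → run D
t=35: L0/L1/L2 = -/DFH/AEB → run D
t=36: L0/L1/L2 = -/FH/AEB → run F
t=37: L0/L1/L2 = -/FH/AEB → run F
t=38: L0/L1/L2 = -/FH/AEB → run F
t=39: L0/L1/L2 = -/FH/AEB → run F
t=40: L0/L1/L2 = -/H/AEB → run H
t=41: L0/L1/L2 = -/H/AEB → run H
t=42: L0/L1/L2 = -/H/AEB → run H
t=43: L0/L1/L2 = -/-/AEB → run A
t=44: L0/L1/L2 = -/-/EB → run E
t=45: L0/L1/L2 = -/-/B → run B
t=46: (idle)
t=47: (idle)
t=48: (idle)
t=49: (idle)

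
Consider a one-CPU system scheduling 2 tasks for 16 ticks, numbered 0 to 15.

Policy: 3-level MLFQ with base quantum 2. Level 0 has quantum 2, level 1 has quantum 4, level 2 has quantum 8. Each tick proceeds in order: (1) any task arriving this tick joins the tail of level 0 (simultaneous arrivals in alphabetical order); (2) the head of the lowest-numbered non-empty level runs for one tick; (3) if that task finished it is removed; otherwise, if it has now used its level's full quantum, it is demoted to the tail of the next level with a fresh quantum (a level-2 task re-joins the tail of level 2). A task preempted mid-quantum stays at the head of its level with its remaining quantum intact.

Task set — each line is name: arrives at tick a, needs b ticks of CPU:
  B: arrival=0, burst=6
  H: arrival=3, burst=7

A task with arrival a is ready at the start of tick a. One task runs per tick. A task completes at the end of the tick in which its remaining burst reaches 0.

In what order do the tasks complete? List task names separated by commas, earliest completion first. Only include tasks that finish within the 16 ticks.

t=0: L0/L1/L2 = B/-/- → run B
t=1: L0/L1/L2 = B/-/- → run B
t=2: L0/L1/L2 = -/B/- → run B
t=3: L0/L1/L2 = H/B/- → run H
t=4: L0/L1/L2 = H/B/- → run H
t=5: L0/L1/L2 = -/BH/- → run B
t=6: L0/L1/L2 = -/BH/- → run B
t=7: L0/L1/L2 = -/BH/- → run B
t=8: L0/L1/L2 = -/H/- → run H
t=9: L0/L1/L2 = -/H/- → run H
t=10: L0/L1/L2 = -/H/- → run H
t=11: L0/L1/L2 = -/H/- → run H
t=12: L0/L1/L2 = -/-/H → run H
t=13: (idle)
t=14: (idle)
t=15: (idle)

completion order = B, H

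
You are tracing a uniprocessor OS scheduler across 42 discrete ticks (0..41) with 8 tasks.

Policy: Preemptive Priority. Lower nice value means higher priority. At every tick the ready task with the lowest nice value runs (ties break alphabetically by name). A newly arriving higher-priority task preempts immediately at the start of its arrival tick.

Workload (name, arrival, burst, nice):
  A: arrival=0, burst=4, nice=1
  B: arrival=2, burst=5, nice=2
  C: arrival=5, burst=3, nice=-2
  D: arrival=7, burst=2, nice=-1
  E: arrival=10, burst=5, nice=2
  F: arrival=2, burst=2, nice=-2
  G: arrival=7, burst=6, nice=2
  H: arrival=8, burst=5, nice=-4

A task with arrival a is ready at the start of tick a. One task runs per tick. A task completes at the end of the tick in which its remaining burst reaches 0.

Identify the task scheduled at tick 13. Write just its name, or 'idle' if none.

t=0: ready={A} → run A
t=1: ready={A} → run A
t=2: ready={A,B,F} → run F
t=3: ready={A,B,F} → run F
t=4: ready={A,B} → run A
t=5: ready={A,B,C} → run C
t=6: ready={A,B,C} → run C
t=7: ready={A,B,C,D,G} → run C
t=8: ready={A,B,D,G,H} → run H
t=9: ready={A,B,D,G,H} → run H
t=10: ready={A,B,D,E,G,H} → run H
t=11: ready={A,B,D,E,G,H} → run H
t=12: ready={A,B,D,E,G,H} → run H
t=13: ready={A,B,D,E,G} → run D
t=14: ready={A,B,D,E,G} → run D
t=15: ready={A,B,E,G} → run A
t=16: ready={B,E,G} → run B
t=17: ready={B,E,G} → run B
t=18: ready={B,E,G} → run B
t=19: ready={B,E,G} → run B
t=20: ready={B,E,G} → run B
t=21: ready={E,G} → run E
t=22: ready={E,G} → run E
t=23: ready={E,G} → run E
t=24: ready={E,G} → run E
t=25: ready={E,G} → run E
t=26: ready={G} → run G
t=27: ready={G} → run G
t=28: ready={G} → run G
t=29: ready={G} → run G
t=30: ready={G} → run G
t=31: ready={G} → run G
t=32: (idle)
t=33: (idle)
t=34: (idle)
t=35: (idle)
t=36: (idle)
t=37: (idle)
t=38: (idle)
t=39: (idle)
t=40: (idle)
t=41: (idle)

running at tick 13 = D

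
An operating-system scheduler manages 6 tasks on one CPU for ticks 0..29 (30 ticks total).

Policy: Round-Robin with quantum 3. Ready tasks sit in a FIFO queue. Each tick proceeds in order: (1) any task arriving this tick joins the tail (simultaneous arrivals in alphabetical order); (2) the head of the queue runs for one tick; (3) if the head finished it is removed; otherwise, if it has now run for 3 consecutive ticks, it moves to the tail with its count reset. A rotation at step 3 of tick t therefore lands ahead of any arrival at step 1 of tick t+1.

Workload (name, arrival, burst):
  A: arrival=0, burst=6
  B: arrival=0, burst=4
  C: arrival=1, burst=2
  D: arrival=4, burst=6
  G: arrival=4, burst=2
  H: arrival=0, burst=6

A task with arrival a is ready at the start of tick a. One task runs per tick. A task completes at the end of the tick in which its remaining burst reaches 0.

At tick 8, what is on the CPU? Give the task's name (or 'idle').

running at tick 8 = H

t=0: queue=[A,B,H] q_used=0 → run A
t=1: queue=[A,B,H,C] q_used=1 → run A
t=2: queue=[A,B,H,C] q_used=2 → run A
t=3: queue=[B,H,C,A] q_used=0 → run B
t=4: queue=[B,H,C,A,D,G] q_used=1 → run B
t=5: queue=[B,H,C,A,D,G] q_used=2 → run B
t=6: queue=[H,C,A,D,G,B] q_used=0 → run H
t=7: queue=[H,C,A,D,G,B] q_used=1 → run H
t=8: queue=[H,C,A,D,G,B] q_used=2 → run H
t=9: queue=[C,A,D,G,B,H] q_used=0 → run C
t=10: queue=[C,A,D,G,B,H] q_used=1 → run C
t=11: queue=[A,D,G,B,H] q_used=0 → run A
t=12: queue=[A,D,G,B,H] q_used=1 → run A
t=13: queue=[A,D,G,B,H] q_used=2 → run A
t=14: queue=[D,G,B,H] q_used=0 → run D
t=15: queue=[D,G,B,H] q_used=1 → run D
t=16: queue=[D,G,B,H] q_used=2 → run D
t=17: queue=[G,B,H,D] q_used=0 → run G
t=18: queue=[G,B,H,D] q_used=1 → run G
t=19: queue=[B,H,D] q_used=0 → run B
t=20: queue=[H,D] q_used=0 → run H
t=21: queue=[H,D] q_used=1 → run H
t=22: queue=[H,D] q_used=2 → run H
t=23: queue=[D] q_used=0 → run D
t=24: queue=[D] q_used=1 → run D
t=25: queue=[D] q_used=2 → run D
t=26: (idle)
t=27: (idle)
t=28: (idle)
t=29: (idle)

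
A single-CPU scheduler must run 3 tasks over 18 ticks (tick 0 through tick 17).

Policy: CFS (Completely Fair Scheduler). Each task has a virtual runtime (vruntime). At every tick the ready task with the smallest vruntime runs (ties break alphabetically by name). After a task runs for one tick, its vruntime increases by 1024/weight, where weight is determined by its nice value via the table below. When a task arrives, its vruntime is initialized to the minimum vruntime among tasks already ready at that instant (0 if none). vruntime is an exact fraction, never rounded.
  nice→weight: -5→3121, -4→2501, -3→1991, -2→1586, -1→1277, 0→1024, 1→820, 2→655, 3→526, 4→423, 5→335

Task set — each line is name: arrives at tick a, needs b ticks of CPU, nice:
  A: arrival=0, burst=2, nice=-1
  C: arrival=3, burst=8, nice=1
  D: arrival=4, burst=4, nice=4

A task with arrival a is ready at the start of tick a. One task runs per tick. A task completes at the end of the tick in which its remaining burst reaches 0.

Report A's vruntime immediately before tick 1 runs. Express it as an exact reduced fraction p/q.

t=0: vr[A=0] → run A
t=1: vr[A=1024/1277] → run A
t=2: (idle)
t=3: vr[C=0] → run C
t=4: vr[C=256/205 D=256/205] → run C
t=5: vr[C=512/205 D=256/205] → run D
t=6: vr[C=512/205 D=318208/86715] → run C
t=7: vr[C=768/205 D=318208/86715] → run D
t=8: vr[C=768/205 D=528128/86715] → run C
t=9: vr[C=1024/205 D=528128/86715] → run C
t=10: vr[C=256/41 D=528128/86715] → run D
t=11: vr[C=256/41 D=246016/28905] → run C
t=12: vr[C=1536/205 D=246016/28905] → run C
t=13: vr[C=1792/205 D=246016/28905] → run D
t=14: vr[C=1792/205] → run C
t=15: (idle)
t=16: (idle)
t=17: (idle)

vruntime(A, start of tick 1) = 1024/1277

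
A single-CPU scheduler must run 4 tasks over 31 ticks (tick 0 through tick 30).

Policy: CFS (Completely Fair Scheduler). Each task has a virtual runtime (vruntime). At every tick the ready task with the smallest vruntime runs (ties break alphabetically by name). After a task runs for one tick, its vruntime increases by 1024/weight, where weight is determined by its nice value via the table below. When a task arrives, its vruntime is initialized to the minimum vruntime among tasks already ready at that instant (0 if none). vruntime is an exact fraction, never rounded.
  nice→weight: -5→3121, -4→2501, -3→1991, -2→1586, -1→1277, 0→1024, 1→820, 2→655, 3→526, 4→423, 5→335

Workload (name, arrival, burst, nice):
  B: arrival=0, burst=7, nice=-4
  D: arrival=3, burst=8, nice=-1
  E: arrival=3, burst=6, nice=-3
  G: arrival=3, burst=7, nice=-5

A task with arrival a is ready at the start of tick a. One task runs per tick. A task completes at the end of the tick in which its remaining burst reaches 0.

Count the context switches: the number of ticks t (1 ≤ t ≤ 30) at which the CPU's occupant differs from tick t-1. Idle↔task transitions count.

t=0: vr[B=0] → run B
t=1: vr[B=1024/2501] → run B
t=2: vr[B=2048/2501] → run B
t=3: vr[B=3072/2501 D=3072/2501 E=3072/2501 G=3072/2501] → run B
t=4: vr[B=4096/2501 D=3072/2501 E=3072/2501 G=3072/2501] → run D
t=5: vr[B=4096/2501 D=6483968/3193777 E=3072/2501 G=3072/2501] → run E
t=6: vr[B=4096/2501 D=6483968/3193777 E=8677376/4979491 G=3072/2501] → run G
t=7: vr[B=4096/2501 D=6483968/3193777 E=8677376/4979491 G=12148736/7805621] → run G
t=8: vr[B=4096/2501 D=6483968/3193777 E=8677376/4979491 G=14709760/7805621] → run B
t=9: vr[B=5120/2501 D=6483968/3193777 E=8677376/4979491 G=14709760/7805621] → run E
t=10: vr[B=5120/2501 D=6483968/3193777 E=11238400/4979491 G=14709760/7805621] → run G
t=11: vr[B=5120/2501 D=6483968/3193777 E=11238400/4979491 G=17270784/7805621] → run D
t=12: vr[B=5120/2501 D=9044992/3193777 E=11238400/4979491 G=17270784/7805621] → run B
t=13: vr[B=6144/2501 D=9044992/3193777 E=11238400/4979491 G=17270784/7805621] → run G
t=14: vr[B=6144/2501 D=9044992/3193777 E=11238400/4979491 G=19831808/7805621] → run E
t=15: vr[B=6144/2501 D=9044992/3193777 E=13799424/4979491 G=19831808/7805621] → run B
t=16: vr[D=9044992/3193777 E=13799424/4979491 G=19831808/7805621] → run G
t=17: vr[D=9044992/3193777 E=13799424/4979491 G=22392832/7805621] → run E
t=18: vr[D=9044992/3193777 E=16360448/4979491 G=22392832/7805621] → run D
t=19: vr[D=11606016/3193777 E=16360448/4979491 G=22392832/7805621] → run G
t=20: vr[D=11606016/3193777 E=16360448/4979491 G=24953856/7805621] → run G
t=21: vr[D=11606016/3193777 E=16360448/4979491] → run E
t=22: vr[D=11606016/3193777 E=18921472/4979491] → run D
t=23: vr[D=14167040/3193777 E=18921472/4979491] → run E
t=24: vr[D=14167040/3193777] → run D
t=25: vr[D=16728064/3193777] → run D
t=26: vr[D=19289088/3193777] → run D
t=27: vr[D=21850112/3193777] → run D
t=28: (idle)
t=29: (idle)
t=30: (idle)

context switches = 20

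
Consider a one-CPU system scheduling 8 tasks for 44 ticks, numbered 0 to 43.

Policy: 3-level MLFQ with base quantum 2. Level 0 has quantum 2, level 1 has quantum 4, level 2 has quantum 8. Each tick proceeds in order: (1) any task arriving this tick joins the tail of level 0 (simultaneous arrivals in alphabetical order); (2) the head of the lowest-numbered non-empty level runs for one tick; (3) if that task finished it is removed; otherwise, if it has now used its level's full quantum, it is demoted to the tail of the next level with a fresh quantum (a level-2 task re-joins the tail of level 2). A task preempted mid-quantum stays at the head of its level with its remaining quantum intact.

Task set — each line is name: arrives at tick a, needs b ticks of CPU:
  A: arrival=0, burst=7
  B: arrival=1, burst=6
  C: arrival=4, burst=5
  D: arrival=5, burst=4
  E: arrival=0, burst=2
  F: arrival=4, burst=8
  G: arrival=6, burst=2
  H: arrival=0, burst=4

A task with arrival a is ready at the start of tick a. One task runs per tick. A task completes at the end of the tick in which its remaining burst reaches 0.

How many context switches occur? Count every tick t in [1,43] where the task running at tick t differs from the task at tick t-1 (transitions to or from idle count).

t=0: L0/L1/L2 = AEH/-/- → run A
t=1: L0/L1/L2 = AEHB/-/- → run A
t=2: L0/L1/L2 = EHB/A/- → run E
t=3: L0/L1/L2 = EHB/A/- → run E
t=4: L0/L1/L2 = HBCF/A/- → run H
t=5: L0/L1/L2 = HBCFD/A/- → run H
t=6: L0/L1/L2 = BCFDG/AH/- → run B
t=7: L0/L1/L2 = BCFDG/AH/- → run B
t=8: L0/L1/L2 = CFDG/AHB/- → run C
t=9: L0/L1/L2 = CFDG/AHB/- → run C
t=10: L0/L1/L2 = FDG/AHBC/- → run F
t=11: L0/L1/L2 = FDG/AHBC/- → run F
t=12: L0/L1/L2 = DG/AHBCF/- → run D
t=13: L0/L1/L2 = DG/AHBCF/- → run D
t=14: L0/L1/L2 = G/AHBCFD/- → run G
t=15: L0/L1/L2 = G/AHBCFD/- → run G
t=16: L0/L1/L2 = -/AHBCFD/- → run A
t=17: L0/L1/L2 = -/AHBCFD/- → run A
t=18: L0/L1/L2 = -/AHBCFD/- → run A
t=19: L0/L1/L2 = -/AHBCFD/- → run A
t=20: L0/L1/L2 = -/HBCFD/A → run H
t=21: L0/L1/L2 = -/HBCFD/A → run H
t=22: L0/L1/L2 = -/BCFD/A → run B
t=23: L0/L1/L2 = -/BCFD/A → run B
t=24: L0/L1/L2 = -/BCFD/A → run B
t=25: L0/L1/L2 = -/BCFD/A → run B
t=26: L0/L1/L2 = -/CFD/A → run C
t=27: L0/L1/L2 = -/CFD/A → run C
t=28: L0/L1/L2 = -/CFD/A → run C
t=29: L0/L1/L2 = -/FD/A → run F
t=30: L0/L1/L2 = -/FD/A → run F
t=31: L0/L1/L2 = -/FD/A → run F
t=32: L0/L1/L2 = -/FD/A → run F
t=33: L0/L1/L2 = -/D/AF → run D
t=34: L0/L1/L2 = -/D/AF → run D
t=35: L0/L1/L2 = -/-/AF → run A
t=36: L0/L1/L2 = -/-/F → run F
t=37: L0/L1/L2 = -/-/F → run F
t=38: (idle)
t=39: (idle)
t=40: (idle)
t=41: (idle)
t=42: (idle)
t=43: (idle)

context switches = 16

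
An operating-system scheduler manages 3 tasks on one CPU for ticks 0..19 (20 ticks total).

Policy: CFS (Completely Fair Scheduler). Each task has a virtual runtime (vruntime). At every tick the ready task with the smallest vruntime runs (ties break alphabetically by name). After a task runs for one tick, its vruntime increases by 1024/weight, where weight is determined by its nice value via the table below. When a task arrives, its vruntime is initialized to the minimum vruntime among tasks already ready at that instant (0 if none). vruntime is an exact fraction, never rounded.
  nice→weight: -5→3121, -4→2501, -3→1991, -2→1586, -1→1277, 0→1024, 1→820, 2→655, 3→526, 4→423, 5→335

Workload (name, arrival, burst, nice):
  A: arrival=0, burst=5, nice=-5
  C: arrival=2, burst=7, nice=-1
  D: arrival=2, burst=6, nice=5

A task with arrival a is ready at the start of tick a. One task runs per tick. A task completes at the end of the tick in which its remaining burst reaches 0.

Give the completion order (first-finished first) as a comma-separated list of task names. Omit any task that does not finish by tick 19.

t=0: vr[A=0] → run A
t=1: vr[A=1024/3121] → run A
t=2: vr[A=2048/3121 C=2048/3121 D=2048/3121] → run A
t=3: vr[A=3072/3121 C=2048/3121 D=2048/3121] → run C
t=4: vr[A=3072/3121 C=5811200/3985517 D=2048/3121] → run D
t=5: vr[A=3072/3121 C=5811200/3985517 D=3881984/1045535] → run A
t=6: vr[A=4096/3121 C=5811200/3985517 D=3881984/1045535] → run A
t=7: vr[C=5811200/3985517 D=3881984/1045535] → run C
t=8: vr[C=9007104/3985517 D=3881984/1045535] → run C
t=9: vr[C=12203008/3985517 D=3881984/1045535] → run C
t=10: vr[C=15398912/3985517 D=3881984/1045535] → run D
t=11: vr[C=15398912/3985517 D=7077888/1045535] → run C
t=12: vr[C=18594816/3985517 D=7077888/1045535] → run C
t=13: vr[C=21790720/3985517 D=7077888/1045535] → run C
t=14: vr[D=7077888/1045535] → run D
t=15: vr[D=10273792/1045535] → run D
t=16: vr[D=13469696/1045535] → run D
t=17: vr[D=3333120/209107] → run D
t=18: (idle)
t=19: (idle)

completion order = A, C, D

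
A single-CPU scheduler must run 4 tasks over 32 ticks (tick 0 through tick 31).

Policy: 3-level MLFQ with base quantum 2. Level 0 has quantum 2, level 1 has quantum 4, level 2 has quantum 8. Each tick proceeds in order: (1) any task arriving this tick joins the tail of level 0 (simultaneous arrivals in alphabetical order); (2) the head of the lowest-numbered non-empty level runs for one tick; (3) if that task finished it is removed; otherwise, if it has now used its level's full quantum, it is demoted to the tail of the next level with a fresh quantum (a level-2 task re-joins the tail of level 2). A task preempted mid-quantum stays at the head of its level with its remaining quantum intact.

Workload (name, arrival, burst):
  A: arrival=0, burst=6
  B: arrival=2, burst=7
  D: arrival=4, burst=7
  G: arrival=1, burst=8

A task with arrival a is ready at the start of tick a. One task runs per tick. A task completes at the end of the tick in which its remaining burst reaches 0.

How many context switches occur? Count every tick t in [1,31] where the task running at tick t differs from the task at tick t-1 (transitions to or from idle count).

context switches = 11

t=0: L0/L1/L2 = A/-/- → run A
t=1: L0/L1/L2 = AG/-/- → run A
t=2: L0/L1/L2 = GB/A/- → run G
t=3: L0/L1/L2 = GB/A/- → run G
t=4: L0/L1/L2 = BD/AG/- → run B
t=5: L0/L1/L2 = BD/AG/- → run B
t=6: L0/L1/L2 = D/AGB/- → run D
t=7: L0/L1/L2 = D/AGB/- → run D
t=8: L0/L1/L2 = -/AGBD/- → run A
t=9: L0/L1/L2 = -/AGBD/- → run A
t=10: L0/L1/L2 = -/AGBD/- → run A
t=11: L0/L1/L2 = -/AGBD/- → run A
t=12: L0/L1/L2 = -/GBD/- → run G
t=13: L0/L1/L2 = -/GBD/- → run G
t=14: L0/L1/L2 = -/GBD/- → run G
t=15: L0/L1/L2 = -/GBD/- → run G
t=16: L0/L1/L2 = -/BD/G → run B
t=17: L0/L1/L2 = -/BD/G → run B
t=18: L0/L1/L2 = -/BD/G → run B
t=19: L0/L1/L2 = -/BD/G → run B
t=20: L0/L1/L2 = -/D/GB → run D
t=21: L0/L1/L2 = -/D/GB → run D
t=22: L0/L1/L2 = -/D/GB → run D
t=23: L0/L1/L2 = -/D/GB → run D
t=24: L0/L1/L2 = -/-/GBD → run G
t=25: L0/L1/L2 = -/-/GBD → run G
t=26: L0/L1/L2 = -/-/BD → run B
t=27: L0/L1/L2 = -/-/D → run D
t=28: (idle)
t=29: (idle)
t=30: (idle)
t=31: (idle)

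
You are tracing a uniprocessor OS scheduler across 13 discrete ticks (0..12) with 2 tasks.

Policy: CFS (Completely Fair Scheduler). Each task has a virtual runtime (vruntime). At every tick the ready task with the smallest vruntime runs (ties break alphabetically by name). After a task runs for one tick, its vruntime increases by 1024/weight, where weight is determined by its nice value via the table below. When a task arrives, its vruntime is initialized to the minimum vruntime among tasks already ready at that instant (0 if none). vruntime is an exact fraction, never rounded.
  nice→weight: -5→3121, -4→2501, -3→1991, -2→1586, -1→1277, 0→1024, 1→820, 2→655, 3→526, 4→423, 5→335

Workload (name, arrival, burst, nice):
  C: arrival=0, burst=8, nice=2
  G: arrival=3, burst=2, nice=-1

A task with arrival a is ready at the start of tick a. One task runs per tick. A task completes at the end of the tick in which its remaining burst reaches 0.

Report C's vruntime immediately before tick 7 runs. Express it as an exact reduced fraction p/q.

vruntime(C, start of tick 7) = 1024/131

t=0: vr[C=0] → run C
t=1: vr[C=1024/655] → run C
t=2: vr[C=2048/655] → run C
t=3: vr[C=3072/655 G=3072/655] → run C
t=4: vr[C=4096/655 G=3072/655] → run G
t=5: vr[C=4096/655 G=4593664/836435] → run G
t=6: vr[C=4096/655] → run C
t=7: vr[C=1024/131] → run C
t=8: vr[C=6144/655] → run C
t=9: vr[C=7168/655] → run C
t=10: (idle)
t=11: (idle)
t=12: (idle)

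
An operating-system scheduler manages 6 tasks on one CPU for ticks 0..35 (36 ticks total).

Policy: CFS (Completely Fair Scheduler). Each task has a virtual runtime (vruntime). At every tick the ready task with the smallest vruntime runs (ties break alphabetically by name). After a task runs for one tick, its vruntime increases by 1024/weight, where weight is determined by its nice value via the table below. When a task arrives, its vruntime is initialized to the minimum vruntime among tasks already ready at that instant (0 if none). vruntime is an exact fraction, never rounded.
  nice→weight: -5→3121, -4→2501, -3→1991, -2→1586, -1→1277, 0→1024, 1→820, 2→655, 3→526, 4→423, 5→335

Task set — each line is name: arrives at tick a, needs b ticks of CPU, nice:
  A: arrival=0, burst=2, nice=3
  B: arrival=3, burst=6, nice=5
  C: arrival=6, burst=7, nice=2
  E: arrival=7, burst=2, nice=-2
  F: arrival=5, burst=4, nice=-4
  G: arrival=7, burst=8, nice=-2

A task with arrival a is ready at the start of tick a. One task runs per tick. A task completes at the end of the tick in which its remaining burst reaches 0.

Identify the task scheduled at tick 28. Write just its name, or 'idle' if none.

t=0: vr[A=0] → run A
t=1: vr[A=512/263] → run A
t=2: (idle)
t=3: vr[B=0] → run B
t=4: vr[B=1024/335] → run B
t=5: vr[B=2048/335 F=2048/335] → run B
t=6: vr[B=3072/335 C=2048/335 F=2048/335] → run C
t=7: vr[B=3072/335 C=336896/43885 E=2048/335 F=2048/335 G=2048/335] → run E
t=8: vr[B=3072/335 C=336896/43885 E=1795584/265655 F=2048/335 G=2048/335] → run F
t=9: vr[B=3072/335 C=336896/43885 E=1795584/265655 F=5465088/837835 G=2048/335] → run G
t=10: vr[B=3072/335 C=336896/43885 E=1795584/265655 F=5465088/837835 G=1795584/265655] → run F
t=11: vr[B=3072/335 C=336896/43885 E=1795584/265655 F=5808128/837835 G=1795584/265655] → run E
t=12: vr[B=3072/335 C=336896/43885 F=5808128/837835 G=1795584/265655] → run G
t=13: vr[B=3072/335 C=336896/43885 F=5808128/837835 G=1967104/265655] → run F
t=14: vr[B=3072/335 C=336896/43885 F=6151168/837835 G=1967104/265655] → run F
t=15: vr[B=3072/335 C=336896/43885 G=1967104/265655] → run G
t=16: vr[B=3072/335 C=336896/43885 G=2138624/265655] → run C
t=17: vr[B=3072/335 C=405504/43885 G=2138624/265655] → run G
t=18: vr[B=3072/335 C=405504/43885 G=2310144/265655] → run G
t=19: vr[B=3072/335 C=405504/43885 G=2481664/265655] → run B
t=20: vr[B=4096/335 C=405504/43885 G=2481664/265655] → run C
t=21: vr[B=4096/335 C=474112/43885 G=2481664/265655] → run G
t=22: vr[B=4096/335 C=474112/43885 G=2653184/265655] → run G
t=23: vr[B=4096/335 C=474112/43885 G=2824704/265655] → run G
t=24: vr[B=4096/335 C=474112/43885] → run C
t=25: vr[B=4096/335 C=108544/8777] → run B
t=26: vr[B=1024/67 C=108544/8777] → run C
t=27: vr[B=1024/67 C=611328/43885] → run C
t=28: vr[B=1024/67 C=679936/43885] → run B
t=29: vr[C=679936/43885] → run C
t=30: (idle)
t=31: (idle)
t=32: (idle)
t=33: (idle)
t=34: (idle)
t=35: (idle)

running at tick 28 = B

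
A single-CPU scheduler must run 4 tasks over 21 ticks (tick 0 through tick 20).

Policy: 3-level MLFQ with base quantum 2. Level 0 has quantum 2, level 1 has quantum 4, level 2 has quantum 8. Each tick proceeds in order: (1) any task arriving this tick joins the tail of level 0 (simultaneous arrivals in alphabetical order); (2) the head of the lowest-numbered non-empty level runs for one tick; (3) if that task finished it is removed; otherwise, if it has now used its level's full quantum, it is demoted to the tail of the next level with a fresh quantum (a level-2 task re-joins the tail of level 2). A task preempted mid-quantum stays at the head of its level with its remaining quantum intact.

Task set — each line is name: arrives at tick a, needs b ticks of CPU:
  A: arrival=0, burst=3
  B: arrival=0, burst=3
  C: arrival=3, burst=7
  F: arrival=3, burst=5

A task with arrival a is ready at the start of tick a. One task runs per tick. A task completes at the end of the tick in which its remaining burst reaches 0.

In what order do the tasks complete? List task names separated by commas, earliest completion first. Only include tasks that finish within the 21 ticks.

completion order = A, B, F, C

t=0: L0/L1/L2 = AB/-/- → run A
t=1: L0/L1/L2 = AB/-/- → run A
t=2: L0/L1/L2 = B/A/- → run B
t=3: L0/L1/L2 = BCF/A/- → run B
t=4: L0/L1/L2 = CF/AB/- → run C
t=5: L0/L1/L2 = CF/AB/- → run C
t=6: L0/L1/L2 = F/ABC/- → run F
t=7: L0/L1/L2 = F/ABC/- → run F
t=8: L0/L1/L2 = -/ABCF/- → run A
t=9: L0/L1/L2 = -/BCF/- → run B
t=10: L0/L1/L2 = -/CF/- → run C
t=11: L0/L1/L2 = -/CF/- → run C
t=12: L0/L1/L2 = -/CF/- → run C
t=13: L0/L1/L2 = -/CF/- → run C
t=14: L0/L1/L2 = -/F/C → run F
t=15: L0/L1/L2 = -/F/C → run F
t=16: L0/L1/L2 = -/F/C → run F
t=17: L0/L1/L2 = -/-/C → run C
t=18: (idle)
t=19: (idle)
t=20: (idle)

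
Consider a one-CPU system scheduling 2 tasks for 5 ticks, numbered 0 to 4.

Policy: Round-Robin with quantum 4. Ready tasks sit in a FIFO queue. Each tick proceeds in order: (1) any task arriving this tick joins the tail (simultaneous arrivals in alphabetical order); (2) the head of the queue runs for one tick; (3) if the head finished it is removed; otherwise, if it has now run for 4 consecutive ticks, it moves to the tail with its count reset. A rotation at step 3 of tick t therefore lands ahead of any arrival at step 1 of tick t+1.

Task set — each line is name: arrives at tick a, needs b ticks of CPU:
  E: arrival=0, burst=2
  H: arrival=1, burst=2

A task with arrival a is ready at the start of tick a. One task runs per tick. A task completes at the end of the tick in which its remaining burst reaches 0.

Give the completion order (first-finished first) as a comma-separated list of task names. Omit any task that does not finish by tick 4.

t=0: queue=[E] q_used=0 → run E
t=1: queue=[E,H] q_used=1 → run E
t=2: queue=[H] q_used=0 → run H
t=3: queue=[H] q_used=1 → run H
t=4: (idle)

completion order = E, H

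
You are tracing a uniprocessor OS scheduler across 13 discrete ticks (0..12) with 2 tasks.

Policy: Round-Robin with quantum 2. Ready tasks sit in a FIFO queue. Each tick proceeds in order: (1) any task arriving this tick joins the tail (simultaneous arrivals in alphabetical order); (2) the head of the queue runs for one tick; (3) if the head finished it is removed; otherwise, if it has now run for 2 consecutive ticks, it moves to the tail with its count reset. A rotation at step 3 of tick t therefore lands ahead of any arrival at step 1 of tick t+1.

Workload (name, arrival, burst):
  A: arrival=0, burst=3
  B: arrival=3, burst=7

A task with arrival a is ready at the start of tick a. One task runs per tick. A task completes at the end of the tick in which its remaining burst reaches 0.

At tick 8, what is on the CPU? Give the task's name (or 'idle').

t=0: queue=[A] q_used=0 → run A
t=1: queue=[A] q_used=1 → run A
t=2: queue=[A] q_used=0 → run A
t=3: queue=[B] q_used=0 → run B
t=4: queue=[B] q_used=1 → run B
t=5: queue=[B] q_used=0 → run B
t=6: queue=[B] q_used=1 → run B
t=7: queue=[B] q_used=0 → run B
t=8: queue=[B] q_used=1 → run B
t=9: queue=[B] q_used=0 → run B
t=10: (idle)
t=11: (idle)
t=12: (idle)

running at tick 8 = B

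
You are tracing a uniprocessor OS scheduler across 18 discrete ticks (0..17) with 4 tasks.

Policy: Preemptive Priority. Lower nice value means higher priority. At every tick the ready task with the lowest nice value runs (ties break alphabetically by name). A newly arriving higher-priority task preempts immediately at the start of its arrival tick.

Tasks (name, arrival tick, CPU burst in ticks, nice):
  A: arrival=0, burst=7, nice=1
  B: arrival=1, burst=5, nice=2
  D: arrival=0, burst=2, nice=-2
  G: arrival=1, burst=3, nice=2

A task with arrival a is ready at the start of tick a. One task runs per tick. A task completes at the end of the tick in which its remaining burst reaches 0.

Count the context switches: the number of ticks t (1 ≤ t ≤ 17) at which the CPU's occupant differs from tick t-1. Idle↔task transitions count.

context switches = 4

t=0: ready={A,D} → run D
t=1: ready={A,B,D,G} → run D
t=2: ready={A,B,G} → run A
t=3: ready={A,B,G} → run A
t=4: ready={A,B,G} → run A
t=5: ready={A,B,G} → run A
t=6: ready={A,B,G} → run A
t=7: ready={A,B,G} → run A
t=8: ready={A,B,G} → run A
t=9: ready={B,G} → run B
t=10: ready={B,G} → run B
t=11: ready={B,G} → run B
t=12: ready={B,G} → run B
t=13: ready={B,G} → run B
t=14: ready={G} → run G
t=15: ready={G} → run G
t=16: ready={G} → run G
t=17: (idle)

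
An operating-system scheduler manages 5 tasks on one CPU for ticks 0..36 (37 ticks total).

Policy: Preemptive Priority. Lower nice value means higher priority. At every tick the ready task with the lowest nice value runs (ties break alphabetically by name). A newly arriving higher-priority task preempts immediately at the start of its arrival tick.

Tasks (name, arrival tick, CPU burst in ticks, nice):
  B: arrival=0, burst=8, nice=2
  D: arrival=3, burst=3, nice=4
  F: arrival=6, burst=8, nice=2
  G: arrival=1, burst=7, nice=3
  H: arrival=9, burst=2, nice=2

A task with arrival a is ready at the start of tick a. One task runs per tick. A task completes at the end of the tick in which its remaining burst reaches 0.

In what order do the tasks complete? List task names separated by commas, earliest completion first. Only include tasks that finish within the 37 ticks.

t=0: ready={B} → run B
t=1: ready={B,G} → run B
t=2: ready={B,G} → run B
t=3: ready={B,D,G} → run B
t=4: ready={B,D,G} → run B
t=5: ready={B,D,G} → run B
t=6: ready={B,D,F,G} → run B
t=7: ready={B,D,F,G} → run B
t=8: ready={D,F,G} → run F
t=9: ready={D,F,G,H} → run F
t=10: ready={D,F,G,H} → run F
t=11: ready={D,F,G,H} → run F
t=12: ready={D,F,G,H} → run F
t=13: ready={D,F,G,H} → run F
t=14: ready={D,F,G,H} → run F
t=15: ready={D,F,G,H} → run F
t=16: ready={D,G,H} → run H
t=17: ready={D,G,H} → run H
t=18: ready={D,G} → run G
t=19: ready={D,G} → run G
t=20: ready={D,G} → run G
t=21: ready={D,G} → run G
t=22: ready={D,G} → run G
t=23: ready={D,G} → run G
t=24: ready={D,G} → run G
t=25: ready={D} → run D
t=26: ready={D} → run D
t=27: ready={D} → run D
t=28: (idle)
t=29: (idle)
t=30: (idle)
t=31: (idle)
t=32: (idle)
t=33: (idle)
t=34: (idle)
t=35: (idle)
t=36: (idle)

completion order = B, F, H, G, D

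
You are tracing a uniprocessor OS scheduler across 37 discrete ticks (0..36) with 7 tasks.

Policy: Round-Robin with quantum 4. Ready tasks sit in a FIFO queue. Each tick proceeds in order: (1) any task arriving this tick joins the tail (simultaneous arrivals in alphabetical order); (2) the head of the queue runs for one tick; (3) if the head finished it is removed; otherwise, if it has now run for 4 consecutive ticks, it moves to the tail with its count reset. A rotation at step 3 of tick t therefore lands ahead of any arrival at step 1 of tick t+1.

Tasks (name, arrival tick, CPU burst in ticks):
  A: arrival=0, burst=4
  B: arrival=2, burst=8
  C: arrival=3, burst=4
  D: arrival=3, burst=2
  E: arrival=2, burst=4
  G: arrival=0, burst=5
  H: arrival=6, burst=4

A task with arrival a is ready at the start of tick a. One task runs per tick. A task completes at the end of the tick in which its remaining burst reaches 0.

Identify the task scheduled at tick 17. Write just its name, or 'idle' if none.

t=0: queue=[A,G] q_used=0 → run A
t=1: queue=[A,G] q_used=1 → run A
t=2: queue=[A,G,B,E] q_used=2 → run A
t=3: queue=[A,G,B,E,C,D] q_used=3 → run A
t=4: queue=[G,B,E,C,D] q_used=0 → run G
t=5: queue=[G,B,E,C,D] q_used=1 → run G
t=6: queue=[G,B,E,C,D,H] q_used=2 → run G
t=7: queue=[G,B,E,C,D,H] q_used=3 → run G
t=8: queue=[B,E,C,D,H,G] q_used=0 → run B
t=9: queue=[B,E,C,D,H,G] q_used=1 → run B
t=10: queue=[B,E,C,D,H,G] q_used=2 → run B
t=11: queue=[B,E,C,D,H,G] q_used=3 → run B
t=12: queue=[E,C,D,H,G,B] q_used=0 → run E
t=13: queue=[E,C,D,H,G,B] q_used=1 → run E
t=14: queue=[E,C,D,H,G,B] q_used=2 → run E
t=15: queue=[E,C,D,H,G,B] q_used=3 → run E
t=16: queue=[C,D,H,G,B] q_used=0 → run C
t=17: queue=[C,D,H,G,B] q_used=1 → run C
t=18: queue=[C,D,H,G,B] q_used=2 → run C
t=19: queue=[C,D,H,G,B] q_used=3 → run C
t=20: queue=[D,H,G,B] q_used=0 → run D
t=21: queue=[D,H,G,B] q_used=1 → run D
t=22: queue=[H,G,B] q_used=0 → run H
t=23: queue=[H,G,B] q_used=1 → run H
t=24: queue=[H,G,B] q_used=2 → run H
t=25: queue=[H,G,B] q_used=3 → run H
t=26: queue=[G,B] q_used=0 → run G
t=27: queue=[B] q_used=0 → run B
t=28: queue=[B] q_used=1 → run B
t=29: queue=[B] q_used=2 → run B
t=30: queue=[B] q_used=3 → run B
t=31: (idle)
t=32: (idle)
t=33: (idle)
t=34: (idle)
t=35: (idle)
t=36: (idle)

running at tick 17 = C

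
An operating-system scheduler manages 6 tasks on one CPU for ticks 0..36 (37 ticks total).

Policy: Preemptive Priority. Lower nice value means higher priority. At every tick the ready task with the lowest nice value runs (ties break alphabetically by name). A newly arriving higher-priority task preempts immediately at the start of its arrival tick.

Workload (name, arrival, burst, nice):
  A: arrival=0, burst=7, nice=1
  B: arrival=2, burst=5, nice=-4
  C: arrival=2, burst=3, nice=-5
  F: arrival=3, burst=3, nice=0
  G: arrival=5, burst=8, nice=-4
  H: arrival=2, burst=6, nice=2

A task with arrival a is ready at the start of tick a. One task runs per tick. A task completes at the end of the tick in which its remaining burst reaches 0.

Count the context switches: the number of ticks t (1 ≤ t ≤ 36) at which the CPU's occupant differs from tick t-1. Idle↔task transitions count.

context switches = 7

t=0: ready={A} → run A
t=1: ready={A} → run A
t=2: ready={A,B,C,H} → run C
t=3: ready={A,B,C,F,H} → run C
t=4: ready={A,B,C,F,H} → run C
t=5: ready={A,B,F,G,H} → run B
t=6: ready={A,B,F,G,H} → run B
t=7: ready={A,B,F,G,H} → run B
t=8: ready={A,B,F,G,H} → run B
t=9: ready={A,B,F,G,H} → run B
t=10: ready={A,F,G,H} → run G
t=11: ready={A,F,G,H} → run G
t=12: ready={A,F,G,H} → run G
t=13: ready={A,F,G,H} → run G
t=14: ready={A,F,G,H} → run G
t=15: ready={A,F,G,H} → run G
t=16: ready={A,F,G,H} → run G
t=17: ready={A,F,G,H} → run G
t=18: ready={A,F,H} → run F
t=19: ready={A,F,H} → run F
t=20: ready={A,F,H} → run F
t=21: ready={A,H} → run A
t=22: ready={A,H} → run A
t=23: ready={A,H} → run A
t=24: ready={A,H} → run A
t=25: ready={A,H} → run A
t=26: ready={H} → run H
t=27: ready={H} → run H
t=28: ready={H} → run H
t=29: ready={H} → run H
t=30: ready={H} → run H
t=31: ready={H} → run H
t=32: (idle)
t=33: (idle)
t=34: (idle)
t=35: (idle)
t=36: (idle)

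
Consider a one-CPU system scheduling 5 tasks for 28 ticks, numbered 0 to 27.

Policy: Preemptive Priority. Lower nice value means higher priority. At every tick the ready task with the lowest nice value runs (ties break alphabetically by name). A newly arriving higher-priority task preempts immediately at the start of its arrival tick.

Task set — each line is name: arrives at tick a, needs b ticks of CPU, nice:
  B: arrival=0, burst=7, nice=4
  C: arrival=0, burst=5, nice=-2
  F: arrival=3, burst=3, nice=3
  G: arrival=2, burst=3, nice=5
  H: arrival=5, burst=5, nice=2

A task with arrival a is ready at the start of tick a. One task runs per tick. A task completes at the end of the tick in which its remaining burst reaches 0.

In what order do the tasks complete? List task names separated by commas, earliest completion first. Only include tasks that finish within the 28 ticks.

t=0: ready={B,C} → run C
t=1: ready={B,C} → run C
t=2: ready={B,C,G} → run C
t=3: ready={B,C,F,G} → run C
t=4: ready={B,C,F,G} → run C
t=5: ready={B,F,G,H} → run H
t=6: ready={B,F,G,H} → run H
t=7: ready={B,F,G,H} → run H
t=8: ready={B,F,G,H} → run H
t=9: ready={B,F,G,H} → run H
t=10: ready={B,F,G} → run F
t=11: ready={B,F,G} → run F
t=12: ready={B,F,G} → run F
t=13: ready={B,G} → run B
t=14: ready={B,G} → run B
t=15: ready={B,G} → run B
t=16: ready={B,G} → run B
t=17: ready={B,G} → run B
t=18: ready={B,G} → run B
t=19: ready={B,G} → run B
t=20: ready={G} → run G
t=21: ready={G} → run G
t=22: ready={G} → run G
t=23: (idle)
t=24: (idle)
t=25: (idle)
t=26: (idle)
t=27: (idle)

completion order = C, H, F, B, G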